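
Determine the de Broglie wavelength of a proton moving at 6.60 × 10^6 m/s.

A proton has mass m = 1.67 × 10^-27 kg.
6.01 × 10^-14 m

Using the de Broglie relation λ = h/(mv):

λ = h/(mv)
λ = (6.626 × 10^-34 J·s) / (1.67 × 10^-27 kg × 6.60 × 10^6 m/s)
λ = 6.01 × 10^-14 m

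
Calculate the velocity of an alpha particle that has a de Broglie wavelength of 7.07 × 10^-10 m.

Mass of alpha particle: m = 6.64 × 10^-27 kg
1.41 × 10^2 m/s

From the de Broglie relation λ = h/(mv), we solve for v:

v = h/(mλ)
v = (6.626 × 10^-34 J·s) / (6.64 × 10^-27 kg × 7.07 × 10^-10 m)
v = 1.41 × 10^2 m/s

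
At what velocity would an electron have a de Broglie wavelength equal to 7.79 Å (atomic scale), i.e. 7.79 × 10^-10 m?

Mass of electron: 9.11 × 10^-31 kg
9.34 × 10^5 m/s

From λ = h/(mv), solve for v:

v = h/(mλ)
v = (6.626 × 10^-34 J·s) / (9.11 × 10^-31 kg × 7.79 × 10^-10 m)
v = 9.34 × 10^5 m/s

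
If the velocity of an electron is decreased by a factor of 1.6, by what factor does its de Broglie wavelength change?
The wavelength increases by a factor of 1.6.

From λ = h/(mv), the wavelength is inversely proportional to velocity:

λ ∝ 1/v

If v → v/1.6, then λ → 1.6λ

When velocity is decreased by a factor of 1.6, the wavelength increases by a factor of 1.6.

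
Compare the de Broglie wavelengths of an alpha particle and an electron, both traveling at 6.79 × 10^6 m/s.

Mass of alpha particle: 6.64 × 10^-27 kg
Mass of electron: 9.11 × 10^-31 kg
The electron has the longer wavelength.

Using λ = h/(mv), since both particles have the same velocity, the wavelength depends only on mass.

For alpha particle: λ₁ = h/(m₁v) = 1.47 × 10^-14 m
For electron: λ₂ = h/(m₂v) = 1.07 × 10^-10 m

Since λ ∝ 1/m at constant velocity, the lighter particle has the longer wavelength.

The electron has the longer de Broglie wavelength.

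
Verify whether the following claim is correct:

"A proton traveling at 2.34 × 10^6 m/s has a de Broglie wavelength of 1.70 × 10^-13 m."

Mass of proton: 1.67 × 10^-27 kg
True

The claim is correct.

Using λ = h/(mv):
λ = (6.626 × 10^-34 J·s) / (1.67 × 10^-27 kg × 2.34 × 10^6 m/s)
λ = 1.70 × 10^-13 m

This matches the claimed value.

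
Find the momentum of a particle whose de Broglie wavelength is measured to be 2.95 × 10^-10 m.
2.25 × 10^-24 kg·m/s

From the de Broglie relation λ = h/p, we solve for p:

p = h/λ
p = (6.626 × 10^-34 J·s) / (2.95 × 10^-10 m)
p = 2.25 × 10^-24 kg·m/s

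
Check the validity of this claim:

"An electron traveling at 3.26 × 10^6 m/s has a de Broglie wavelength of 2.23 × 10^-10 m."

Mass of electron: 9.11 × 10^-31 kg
True

The claim is correct.

Using λ = h/(mv):
λ = (6.626 × 10^-34 J·s) / (9.11 × 10^-31 kg × 3.26 × 10^6 m/s)
λ = 2.23 × 10^-10 m

This matches the claimed value.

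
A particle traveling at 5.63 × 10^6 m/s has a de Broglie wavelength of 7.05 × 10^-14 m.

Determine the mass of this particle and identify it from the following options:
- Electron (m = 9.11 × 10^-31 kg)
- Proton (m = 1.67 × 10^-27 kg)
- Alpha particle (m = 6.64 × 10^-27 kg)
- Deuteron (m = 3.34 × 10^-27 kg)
The particle is a proton.

From λ = h/(mv), solve for mass:

m = h/(λv)
m = (6.626 × 10^-34 J·s) / (7.05 × 10^-14 m × 5.63 × 10^6 m/s)
m = 1.67 × 10^-27 kg

Comparing with the listed masses, this is closest to a proton.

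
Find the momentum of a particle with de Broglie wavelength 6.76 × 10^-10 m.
9.80 × 10^-25 kg·m/s

From the de Broglie relation λ = h/p, we solve for p:

p = h/λ
p = (6.626 × 10^-34 J·s) / (6.76 × 10^-10 m)
p = 9.80 × 10^-25 kg·m/s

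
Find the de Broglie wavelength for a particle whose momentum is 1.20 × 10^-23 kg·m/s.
5.52 × 10^-11 m

Using the de Broglie relation λ = h/p:

λ = h/p
λ = (6.626 × 10^-34 J·s) / (1.20 × 10^-23 kg·m/s)
λ = 5.52 × 10^-11 m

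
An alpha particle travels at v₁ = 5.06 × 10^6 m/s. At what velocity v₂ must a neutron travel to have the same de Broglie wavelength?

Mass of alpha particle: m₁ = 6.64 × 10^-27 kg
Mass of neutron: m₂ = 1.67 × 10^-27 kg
v₂ = 2.01 × 10^7 m/s

For equal de Broglie wavelengths: λ₁ = λ₂

h/(m₁v₁) = h/(m₂v₂)
m₁v₁ = m₂v₂
v₂ = v₁ · (m₁/m₂)

v₂ = 5.06 × 10^6 m/s × (6.64 × 10^-27 kg / 1.67 × 10^-27 kg)
v₂ = 2.01 × 10^7 m/s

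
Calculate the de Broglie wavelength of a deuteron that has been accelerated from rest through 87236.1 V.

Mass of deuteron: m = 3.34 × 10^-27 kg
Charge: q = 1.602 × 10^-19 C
6.86 × 10^-14 m

When a particle is accelerated through voltage V, it gains kinetic energy KE = qV.

The de Broglie wavelength is then λ = h/√(2mqV):

λ = h/√(2mqV)
λ = (6.626 × 10^-34 J·s) / √(2 × 3.34 × 10^-27 kg × 1.602 × 10^-19 C × 87236.1 V)
λ = 6.86 × 10^-14 m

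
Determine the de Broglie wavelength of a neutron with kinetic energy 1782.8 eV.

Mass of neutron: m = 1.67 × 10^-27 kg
6.78 × 10^-13 m

Using λ = h/√(2mKE):

First convert KE to Joules: KE = 1782.8 eV = 2.856 × 10^-16 J

λ = h/√(2mKE)
λ = (6.626 × 10^-34 J·s) / √(2 × 1.67 × 10^-27 kg × 2.856 × 10^-16 J)
λ = 6.78 × 10^-13 m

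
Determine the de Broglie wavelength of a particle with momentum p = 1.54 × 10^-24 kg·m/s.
4.30 × 10^-10 m

Using the de Broglie relation λ = h/p:

λ = h/p
λ = (6.626 × 10^-34 J·s) / (1.54 × 10^-24 kg·m/s)
λ = 4.30 × 10^-10 m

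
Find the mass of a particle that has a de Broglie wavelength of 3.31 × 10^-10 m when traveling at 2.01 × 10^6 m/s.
9.96 × 10^-31 kg

From the de Broglie relation λ = h/(mv), we solve for m:

m = h/(λv)
m = (6.626 × 10^-34 J·s) / (3.31 × 10^-10 m × 2.01 × 10^6 m/s)
m = 9.96 × 10^-31 kg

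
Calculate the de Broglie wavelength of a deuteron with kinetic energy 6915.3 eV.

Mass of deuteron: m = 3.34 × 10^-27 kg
2.44 × 10^-13 m

Using λ = h/√(2mKE):

First convert KE to Joules: KE = 6915.3 eV = 1.108 × 10^-15 J

λ = h/√(2mKE)
λ = (6.626 × 10^-34 J·s) / √(2 × 3.34 × 10^-27 kg × 1.108 × 10^-15 J)
λ = 2.44 × 10^-13 m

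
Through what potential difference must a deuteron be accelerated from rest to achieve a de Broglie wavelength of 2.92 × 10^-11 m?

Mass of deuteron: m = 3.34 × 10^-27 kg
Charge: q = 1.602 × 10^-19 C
4.81 × 10^-1 V

From λ = h/√(2mqV), we solve for V:

λ² = h²/(2mqV)
V = h²/(2mqλ²)
V = (6.626 × 10^-34 J·s)² / (2 × 3.34 × 10^-27 kg × 1.602 × 10^-19 C × (2.92 × 10^-11 m)²)
V = 4.81 × 10^-1 V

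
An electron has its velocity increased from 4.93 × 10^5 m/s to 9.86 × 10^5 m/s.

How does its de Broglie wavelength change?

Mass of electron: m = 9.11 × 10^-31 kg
The wavelength decreases by a factor of 2.

Using λ = h/(mv):

Initial wavelength: λ₁ = h/(mv₁) = 1.48 × 10^-9 m
Final wavelength: λ₂ = h/(mv₂) = 7.38 × 10^-10 m

Since λ ∝ 1/v, when velocity increases by a factor of 2, the wavelength decreases by a factor of 2.

λ₂/λ₁ = v₁/v₂ = 1/2

The wavelength decreases by a factor of 2.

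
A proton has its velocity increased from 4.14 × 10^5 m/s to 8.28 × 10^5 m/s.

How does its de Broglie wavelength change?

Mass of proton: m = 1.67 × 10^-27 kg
The wavelength decreases by a factor of 2.

Using λ = h/(mv):

Initial wavelength: λ₁ = h/(mv₁) = 9.58 × 10^-13 m
Final wavelength: λ₂ = h/(mv₂) = 4.79 × 10^-13 m

Since λ ∝ 1/v, when velocity increases by a factor of 2, the wavelength decreases by a factor of 2.

λ₂/λ₁ = v₁/v₂ = 1/2

The wavelength decreases by a factor of 2.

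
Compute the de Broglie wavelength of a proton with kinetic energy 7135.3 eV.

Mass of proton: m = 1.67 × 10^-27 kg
3.39 × 10^-13 m

Using λ = h/√(2mKE):

First convert KE to Joules: KE = 7135.3 eV = 1.143 × 10^-15 J

λ = h/√(2mKE)
λ = (6.626 × 10^-34 J·s) / √(2 × 1.67 × 10^-27 kg × 1.143 × 10^-15 J)
λ = 3.39 × 10^-13 m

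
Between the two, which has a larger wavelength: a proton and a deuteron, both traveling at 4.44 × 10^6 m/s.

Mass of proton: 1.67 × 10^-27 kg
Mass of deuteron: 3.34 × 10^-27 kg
The proton has the longer wavelength.

Using λ = h/(mv), since both particles have the same velocity, the wavelength depends only on mass.

For proton: λ₁ = h/(m₁v) = 8.94 × 10^-14 m
For deuteron: λ₂ = h/(m₂v) = 4.47 × 10^-14 m

Since λ ∝ 1/m at constant velocity, the lighter particle has the longer wavelength.

The proton has the longer de Broglie wavelength.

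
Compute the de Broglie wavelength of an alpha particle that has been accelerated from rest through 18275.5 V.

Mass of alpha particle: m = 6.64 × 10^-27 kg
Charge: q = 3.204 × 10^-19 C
7.51 × 10^-14 m

When a particle is accelerated through voltage V, it gains kinetic energy KE = qV.

The de Broglie wavelength is then λ = h/√(2mqV):

λ = h/√(2mqV)
λ = (6.626 × 10^-34 J·s) / √(2 × 6.64 × 10^-27 kg × 3.204 × 10^-19 C × 18275.5 V)
λ = 7.51 × 10^-14 m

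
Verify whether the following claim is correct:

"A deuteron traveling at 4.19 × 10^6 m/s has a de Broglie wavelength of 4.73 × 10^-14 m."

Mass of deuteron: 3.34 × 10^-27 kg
True

The claim is correct.

Using λ = h/(mv):
λ = (6.626 × 10^-34 J·s) / (3.34 × 10^-27 kg × 4.19 × 10^6 m/s)
λ = 4.73 × 10^-14 m

This matches the claimed value.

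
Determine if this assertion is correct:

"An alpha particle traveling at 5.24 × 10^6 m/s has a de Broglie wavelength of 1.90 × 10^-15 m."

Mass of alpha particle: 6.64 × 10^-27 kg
False

The claim is incorrect.

Using λ = h/(mv):
λ = (6.626 × 10^-34 J·s) / (6.64 × 10^-27 kg × 5.24 × 10^6 m/s)
λ = 1.90 × 10^-14 m

The actual wavelength differs from the claimed 1.90 × 10^-15 m.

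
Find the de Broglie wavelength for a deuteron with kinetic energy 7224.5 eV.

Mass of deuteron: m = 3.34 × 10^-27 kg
2.38 × 10^-13 m

Using λ = h/√(2mKE):

First convert KE to Joules: KE = 7224.5 eV = 1.157 × 10^-15 J

λ = h/√(2mKE)
λ = (6.626 × 10^-34 J·s) / √(2 × 3.34 × 10^-27 kg × 1.157 × 10^-15 J)
λ = 2.38 × 10^-13 m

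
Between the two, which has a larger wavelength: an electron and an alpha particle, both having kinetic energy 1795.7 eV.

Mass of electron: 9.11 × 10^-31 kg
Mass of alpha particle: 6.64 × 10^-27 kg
The electron has the longer wavelength.

Using λ = h/√(2mKE):

For electron: λ₁ = h/√(2m₁KE) = 2.89 × 10^-11 m
For alpha particle: λ₂ = h/√(2m₂KE) = 3.39 × 10^-13 m

Since λ ∝ 1/√m at constant kinetic energy, the lighter particle has the longer wavelength.

The electron has the longer de Broglie wavelength.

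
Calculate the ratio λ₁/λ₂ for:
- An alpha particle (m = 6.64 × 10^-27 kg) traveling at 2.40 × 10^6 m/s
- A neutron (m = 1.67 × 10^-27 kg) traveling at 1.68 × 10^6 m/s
λ₁/λ₂ = 0.176

Using λ = h/(mv):

λ₁ = h/(m₁v₁) = 4.16 × 10^-14 m
λ₂ = h/(m₂v₂) = 2.36 × 10^-13 m

Ratio λ₁/λ₂ = (m₂v₂)/(m₁v₁)
         = (1.67 × 10^-27 kg × 1.68 × 10^6 m/s) / (6.64 × 10^-27 kg × 2.40 × 10^6 m/s)
         = 0.176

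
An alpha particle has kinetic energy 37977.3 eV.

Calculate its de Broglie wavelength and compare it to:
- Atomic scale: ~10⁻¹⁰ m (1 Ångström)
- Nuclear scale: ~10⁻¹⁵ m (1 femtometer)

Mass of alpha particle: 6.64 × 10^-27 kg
λ = 7.37 × 10^-14 m, which is between nuclear and atomic scales.

Using λ = h/√(2mKE):

KE = 37977.3 eV = 6.085 × 10^-15 J

λ = h/√(2mKE)
λ = (6.626 × 10^-34 J·s) / √(2 × 6.64 × 10^-27 kg × 6.085 × 10^-15 J)
λ = 7.37 × 10^-14 m

Comparison:
- Atomic scale (10⁻¹⁰ m): λ is 0.00074× this size
- Nuclear scale (10⁻¹⁵ m): λ is 74× this size

The wavelength is between nuclear and atomic scales.

This wavelength is appropriate for probing atomic structure but too large for nuclear physics experiments.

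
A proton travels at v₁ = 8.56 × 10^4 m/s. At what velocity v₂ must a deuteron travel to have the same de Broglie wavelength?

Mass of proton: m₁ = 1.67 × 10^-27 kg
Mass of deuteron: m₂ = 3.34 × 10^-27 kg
v₂ = 4.28 × 10^4 m/s

For equal de Broglie wavelengths: λ₁ = λ₂

h/(m₁v₁) = h/(m₂v₂)
m₁v₁ = m₂v₂
v₂ = v₁ · (m₁/m₂)

v₂ = 8.56 × 10^4 m/s × (1.67 × 10^-27 kg / 3.34 × 10^-27 kg)
v₂ = 4.28 × 10^4 m/s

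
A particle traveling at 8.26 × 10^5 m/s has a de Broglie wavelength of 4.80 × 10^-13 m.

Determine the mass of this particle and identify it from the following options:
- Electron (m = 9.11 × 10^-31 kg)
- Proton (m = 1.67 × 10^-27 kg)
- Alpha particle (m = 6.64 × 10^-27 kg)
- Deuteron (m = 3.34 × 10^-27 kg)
The particle is a proton.

From λ = h/(mv), solve for mass:

m = h/(λv)
m = (6.626 × 10^-34 J·s) / (4.80 × 10^-13 m × 8.26 × 10^5 m/s)
m = 1.67 × 10^-27 kg

Comparing with the listed masses, this is closest to a proton.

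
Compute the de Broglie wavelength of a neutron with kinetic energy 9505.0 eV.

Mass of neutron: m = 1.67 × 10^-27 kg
2.94 × 10^-13 m

Using λ = h/√(2mKE):

First convert KE to Joules: KE = 9505.0 eV = 1.523 × 10^-15 J

λ = h/√(2mKE)
λ = (6.626 × 10^-34 J·s) / √(2 × 1.67 × 10^-27 kg × 1.523 × 10^-15 J)
λ = 2.94 × 10^-13 m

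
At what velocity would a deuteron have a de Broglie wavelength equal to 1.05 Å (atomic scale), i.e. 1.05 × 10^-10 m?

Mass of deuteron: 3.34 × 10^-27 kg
1.89 × 10^3 m/s

From λ = h/(mv), solve for v:

v = h/(mλ)
v = (6.626 × 10^-34 J·s) / (3.34 × 10^-27 kg × 1.05 × 10^-10 m)
v = 1.89 × 10^3 m/s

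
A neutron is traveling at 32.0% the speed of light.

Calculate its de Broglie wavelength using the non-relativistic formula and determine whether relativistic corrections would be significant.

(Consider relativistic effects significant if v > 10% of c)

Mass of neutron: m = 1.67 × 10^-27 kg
Yes, relativistic corrections are needed.

Using the non-relativistic de Broglie formula λ = h/(mv):

v = 32.0% × c = 9.593 × 10^7 m/s

λ = h/(mv)
λ = (6.626 × 10^-34 J·s) / (1.67 × 10^-27 kg × 9.593 × 10^7 m/s)
λ = 4.14 × 10^-15 m

Since v = 32.0% of c > 10% of c, relativistic corrections ARE significant and the actual wavelength would differ from this non-relativistic estimate.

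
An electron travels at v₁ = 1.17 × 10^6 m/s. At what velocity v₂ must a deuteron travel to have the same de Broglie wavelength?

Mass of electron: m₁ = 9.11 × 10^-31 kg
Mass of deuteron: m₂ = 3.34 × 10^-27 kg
v₂ = 3.19 × 10^2 m/s

For equal de Broglie wavelengths: λ₁ = λ₂

h/(m₁v₁) = h/(m₂v₂)
m₁v₁ = m₂v₂
v₂ = v₁ · (m₁/m₂)

v₂ = 1.17 × 10^6 m/s × (9.11 × 10^-31 kg / 3.34 × 10^-27 kg)
v₂ = 3.19 × 10^2 m/s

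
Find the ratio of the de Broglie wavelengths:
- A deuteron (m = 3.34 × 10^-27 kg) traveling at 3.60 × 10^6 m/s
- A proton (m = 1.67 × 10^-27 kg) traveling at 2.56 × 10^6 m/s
λ₁/λ₂ = 0.356

Using λ = h/(mv):

λ₁ = h/(m₁v₁) = 5.51 × 10^-14 m
λ₂ = h/(m₂v₂) = 1.55 × 10^-13 m

Ratio λ₁/λ₂ = (m₂v₂)/(m₁v₁)
         = (1.67 × 10^-27 kg × 2.56 × 10^6 m/s) / (3.34 × 10^-27 kg × 3.60 × 10^6 m/s)
         = 0.356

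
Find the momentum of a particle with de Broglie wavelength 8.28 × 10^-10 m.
8.00 × 10^-25 kg·m/s

From the de Broglie relation λ = h/p, we solve for p:

p = h/λ
p = (6.626 × 10^-34 J·s) / (8.28 × 10^-10 m)
p = 8.00 × 10^-25 kg·m/s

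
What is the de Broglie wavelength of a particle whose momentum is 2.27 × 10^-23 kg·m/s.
2.92 × 10^-11 m

Using the de Broglie relation λ = h/p:

λ = h/p
λ = (6.626 × 10^-34 J·s) / (2.27 × 10^-23 kg·m/s)
λ = 2.92 × 10^-11 m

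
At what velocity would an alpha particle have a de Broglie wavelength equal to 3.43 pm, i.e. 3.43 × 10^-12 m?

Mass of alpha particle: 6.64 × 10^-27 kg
2.91 × 10^4 m/s

From λ = h/(mv), solve for v:

v = h/(mλ)
v = (6.626 × 10^-34 J·s) / (6.64 × 10^-27 kg × 3.43 × 10^-12 m)
v = 2.91 × 10^4 m/s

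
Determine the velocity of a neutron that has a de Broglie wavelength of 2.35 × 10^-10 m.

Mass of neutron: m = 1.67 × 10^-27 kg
1.69 × 10^3 m/s

From the de Broglie relation λ = h/(mv), we solve for v:

v = h/(mλ)
v = (6.626 × 10^-34 J·s) / (1.67 × 10^-27 kg × 2.35 × 10^-10 m)
v = 1.69 × 10^3 m/s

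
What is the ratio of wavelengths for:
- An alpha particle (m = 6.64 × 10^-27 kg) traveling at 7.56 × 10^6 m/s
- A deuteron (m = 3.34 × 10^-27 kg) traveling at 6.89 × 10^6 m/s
λ₁/λ₂ = 0.458

Using λ = h/(mv):

λ₁ = h/(m₁v₁) = 1.32 × 10^-14 m
λ₂ = h/(m₂v₂) = 2.88 × 10^-14 m

Ratio λ₁/λ₂ = (m₂v₂)/(m₁v₁)
         = (3.34 × 10^-27 kg × 6.89 × 10^6 m/s) / (6.64 × 10^-27 kg × 7.56 × 10^6 m/s)
         = 0.458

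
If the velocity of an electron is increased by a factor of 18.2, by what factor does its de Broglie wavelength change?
The wavelength decreases by a factor of 18.2.

From λ = h/(mv), the wavelength is inversely proportional to velocity:

λ ∝ 1/v

If v → 18.2v, then λ → λ/18.2

When velocity is increased by a factor of 18.2, the wavelength decreases by a factor of 18.2.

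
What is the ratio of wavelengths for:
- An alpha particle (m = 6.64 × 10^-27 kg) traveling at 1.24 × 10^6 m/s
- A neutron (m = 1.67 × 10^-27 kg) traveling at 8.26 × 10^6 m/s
λ₁/λ₂ = 1.68

Using λ = h/(mv):

λ₁ = h/(m₁v₁) = 8.05 × 10^-14 m
λ₂ = h/(m₂v₂) = 4.80 × 10^-14 m

Ratio λ₁/λ₂ = (m₂v₂)/(m₁v₁)
         = (1.67 × 10^-27 kg × 8.26 × 10^6 m/s) / (6.64 × 10^-27 kg × 1.24 × 10^6 m/s)
         = 1.68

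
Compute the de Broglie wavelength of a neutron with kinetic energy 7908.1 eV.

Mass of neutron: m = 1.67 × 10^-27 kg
3.22 × 10^-13 m

Using λ = h/√(2mKE):

First convert KE to Joules: KE = 7908.1 eV = 1.267 × 10^-15 J

λ = h/√(2mKE)
λ = (6.626 × 10^-34 J·s) / √(2 × 1.67 × 10^-27 kg × 1.267 × 10^-15 J)
λ = 3.22 × 10^-13 m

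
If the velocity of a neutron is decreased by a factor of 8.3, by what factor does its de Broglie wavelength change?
The wavelength increases by a factor of 8.3.

From λ = h/(mv), the wavelength is inversely proportional to velocity:

λ ∝ 1/v

If v → v/8.3, then λ → 8.3λ

When velocity is decreased by a factor of 8.3, the wavelength increases by a factor of 8.3.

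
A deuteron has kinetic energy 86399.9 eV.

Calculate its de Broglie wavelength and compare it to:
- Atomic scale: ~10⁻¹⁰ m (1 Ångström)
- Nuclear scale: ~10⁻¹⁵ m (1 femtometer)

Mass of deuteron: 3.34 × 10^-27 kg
λ = 6.89 × 10^-14 m, which is between nuclear and atomic scales.

Using λ = h/√(2mKE):

KE = 86399.9 eV = 1.384 × 10^-14 J

λ = h/√(2mKE)
λ = (6.626 × 10^-34 J·s) / √(2 × 3.34 × 10^-27 kg × 1.384 × 10^-14 J)
λ = 6.89 × 10^-14 m

Comparison:
- Atomic scale (10⁻¹⁰ m): λ is 0.00069× this size
- Nuclear scale (10⁻¹⁵ m): λ is 69× this size

The wavelength is between nuclear and atomic scales.

This wavelength is appropriate for probing atomic structure but too large for nuclear physics experiments.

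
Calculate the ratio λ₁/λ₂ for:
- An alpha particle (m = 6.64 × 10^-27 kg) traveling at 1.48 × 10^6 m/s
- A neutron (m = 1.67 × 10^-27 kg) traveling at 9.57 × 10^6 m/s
λ₁/λ₂ = 1.63

Using λ = h/(mv):

λ₁ = h/(m₁v₁) = 6.74 × 10^-14 m
λ₂ = h/(m₂v₂) = 4.15 × 10^-14 m

Ratio λ₁/λ₂ = (m₂v₂)/(m₁v₁)
         = (1.67 × 10^-27 kg × 9.57 × 10^6 m/s) / (6.64 × 10^-27 kg × 1.48 × 10^6 m/s)
         = 1.63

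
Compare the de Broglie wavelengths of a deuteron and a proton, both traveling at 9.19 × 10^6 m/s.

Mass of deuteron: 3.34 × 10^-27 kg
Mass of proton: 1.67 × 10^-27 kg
The proton has the longer wavelength.

Using λ = h/(mv), since both particles have the same velocity, the wavelength depends only on mass.

For deuteron: λ₁ = h/(m₁v) = 2.16 × 10^-14 m
For proton: λ₂ = h/(m₂v) = 4.32 × 10^-14 m

Since λ ∝ 1/m at constant velocity, the lighter particle has the longer wavelength.

The proton has the longer de Broglie wavelength.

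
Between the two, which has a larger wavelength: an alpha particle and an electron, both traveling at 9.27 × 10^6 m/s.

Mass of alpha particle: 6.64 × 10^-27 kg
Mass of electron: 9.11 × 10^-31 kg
The electron has the longer wavelength.

Using λ = h/(mv), since both particles have the same velocity, the wavelength depends only on mass.

For alpha particle: λ₁ = h/(m₁v) = 1.08 × 10^-14 m
For electron: λ₂ = h/(m₂v) = 7.85 × 10^-11 m

Since λ ∝ 1/m at constant velocity, the lighter particle has the longer wavelength.

The electron has the longer de Broglie wavelength.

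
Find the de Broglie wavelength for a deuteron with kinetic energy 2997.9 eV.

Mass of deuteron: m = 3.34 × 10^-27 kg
3.70 × 10^-13 m

Using λ = h/√(2mKE):

First convert KE to Joules: KE = 2997.9 eV = 4.803 × 10^-16 J

λ = h/√(2mKE)
λ = (6.626 × 10^-34 J·s) / √(2 × 3.34 × 10^-27 kg × 4.803 × 10^-16 J)
λ = 3.70 × 10^-13 m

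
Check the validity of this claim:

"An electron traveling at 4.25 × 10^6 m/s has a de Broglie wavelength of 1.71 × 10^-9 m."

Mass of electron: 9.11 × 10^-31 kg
False

The claim is incorrect.

Using λ = h/(mv):
λ = (6.626 × 10^-34 J·s) / (9.11 × 10^-31 kg × 4.25 × 10^6 m/s)
λ = 1.71 × 10^-10 m

The actual wavelength differs from the claimed 1.71 × 10^-9 m.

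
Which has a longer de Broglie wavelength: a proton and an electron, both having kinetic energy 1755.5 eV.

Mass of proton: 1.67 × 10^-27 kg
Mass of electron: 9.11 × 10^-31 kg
The electron has the longer wavelength.

Using λ = h/√(2mKE):

For proton: λ₁ = h/√(2m₁KE) = 6.84 × 10^-13 m
For electron: λ₂ = h/√(2m₂KE) = 2.93 × 10^-11 m

Since λ ∝ 1/√m at constant kinetic energy, the lighter particle has the longer wavelength.

The electron has the longer de Broglie wavelength.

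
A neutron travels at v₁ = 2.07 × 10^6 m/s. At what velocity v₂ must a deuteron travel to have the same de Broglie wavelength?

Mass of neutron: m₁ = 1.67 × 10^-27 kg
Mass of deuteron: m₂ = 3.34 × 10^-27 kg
v₂ = 1.04 × 10^6 m/s

For equal de Broglie wavelengths: λ₁ = λ₂

h/(m₁v₁) = h/(m₂v₂)
m₁v₁ = m₂v₂
v₂ = v₁ · (m₁/m₂)

v₂ = 2.07 × 10^6 m/s × (1.67 × 10^-27 kg / 3.34 × 10^-27 kg)
v₂ = 1.04 × 10^6 m/s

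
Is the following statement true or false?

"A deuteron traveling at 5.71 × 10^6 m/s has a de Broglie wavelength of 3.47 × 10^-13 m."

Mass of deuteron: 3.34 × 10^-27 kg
False

The claim is incorrect.

Using λ = h/(mv):
λ = (6.626 × 10^-34 J·s) / (3.34 × 10^-27 kg × 5.71 × 10^6 m/s)
λ = 3.47 × 10^-14 m

The actual wavelength differs from the claimed 3.47 × 10^-13 m.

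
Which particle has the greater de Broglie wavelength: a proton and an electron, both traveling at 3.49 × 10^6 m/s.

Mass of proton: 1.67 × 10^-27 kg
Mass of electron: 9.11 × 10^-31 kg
The electron has the longer wavelength.

Using λ = h/(mv), since both particles have the same velocity, the wavelength depends only on mass.

For proton: λ₁ = h/(m₁v) = 1.14 × 10^-13 m
For electron: λ₂ = h/(m₂v) = 2.08 × 10^-10 m

Since λ ∝ 1/m at constant velocity, the lighter particle has the longer wavelength.

The electron has the longer de Broglie wavelength.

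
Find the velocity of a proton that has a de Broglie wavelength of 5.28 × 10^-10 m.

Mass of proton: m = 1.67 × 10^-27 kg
7.51 × 10^2 m/s

From the de Broglie relation λ = h/(mv), we solve for v:

v = h/(mλ)
v = (6.626 × 10^-34 J·s) / (1.67 × 10^-27 kg × 5.28 × 10^-10 m)
v = 7.51 × 10^2 m/s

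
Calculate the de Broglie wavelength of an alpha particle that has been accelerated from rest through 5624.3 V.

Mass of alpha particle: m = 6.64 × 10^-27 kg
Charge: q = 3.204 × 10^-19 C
1.35 × 10^-13 m

When a particle is accelerated through voltage V, it gains kinetic energy KE = qV.

The de Broglie wavelength is then λ = h/√(2mqV):

λ = h/√(2mqV)
λ = (6.626 × 10^-34 J·s) / √(2 × 6.64 × 10^-27 kg × 3.204 × 10^-19 C × 5624.3 V)
λ = 1.35 × 10^-13 m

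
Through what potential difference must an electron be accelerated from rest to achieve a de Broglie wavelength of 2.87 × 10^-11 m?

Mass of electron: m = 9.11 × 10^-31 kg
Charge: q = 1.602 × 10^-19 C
1.83 × 10^3 V

From λ = h/√(2mqV), we solve for V:

λ² = h²/(2mqV)
V = h²/(2mqλ²)
V = (6.626 × 10^-34 J·s)² / (2 × 9.11 × 10^-31 kg × 1.602 × 10^-19 C × (2.87 × 10^-11 m)²)
V = 1.83 × 10^3 V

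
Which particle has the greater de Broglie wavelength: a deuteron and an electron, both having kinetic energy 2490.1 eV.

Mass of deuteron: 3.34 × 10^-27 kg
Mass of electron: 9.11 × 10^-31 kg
The electron has the longer wavelength.

Using λ = h/√(2mKE):

For deuteron: λ₁ = h/√(2m₁KE) = 4.06 × 10^-13 m
For electron: λ₂ = h/√(2m₂KE) = 2.46 × 10^-11 m

Since λ ∝ 1/√m at constant kinetic energy, the lighter particle has the longer wavelength.

The electron has the longer de Broglie wavelength.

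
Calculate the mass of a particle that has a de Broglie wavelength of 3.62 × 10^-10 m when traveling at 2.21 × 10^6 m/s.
8.28 × 10^-31 kg

From the de Broglie relation λ = h/(mv), we solve for m:

m = h/(λv)
m = (6.626 × 10^-34 J·s) / (3.62 × 10^-10 m × 2.21 × 10^6 m/s)
m = 8.28 × 10^-31 kg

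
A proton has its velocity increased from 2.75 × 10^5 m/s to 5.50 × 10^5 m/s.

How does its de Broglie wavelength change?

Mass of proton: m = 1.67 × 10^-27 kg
The wavelength decreases by a factor of 2.

Using λ = h/(mv):

Initial wavelength: λ₁ = h/(mv₁) = 1.44 × 10^-12 m
Final wavelength: λ₂ = h/(mv₂) = 7.21 × 10^-13 m

Since λ ∝ 1/v, when velocity increases by a factor of 2, the wavelength decreases by a factor of 2.

λ₂/λ₁ = v₁/v₂ = 1/2

The wavelength decreases by a factor of 2.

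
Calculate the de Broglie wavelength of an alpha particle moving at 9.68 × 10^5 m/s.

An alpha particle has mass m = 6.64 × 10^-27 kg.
1.03 × 10^-13 m

Using the de Broglie relation λ = h/(mv):

λ = h/(mv)
λ = (6.626 × 10^-34 J·s) / (6.64 × 10^-27 kg × 9.68 × 10^5 m/s)
λ = 1.03 × 10^-13 m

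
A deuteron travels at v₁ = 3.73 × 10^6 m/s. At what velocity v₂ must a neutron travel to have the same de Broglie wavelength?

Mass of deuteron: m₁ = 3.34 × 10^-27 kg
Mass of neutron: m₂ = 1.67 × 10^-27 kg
v₂ = 7.46 × 10^6 m/s

For equal de Broglie wavelengths: λ₁ = λ₂

h/(m₁v₁) = h/(m₂v₂)
m₁v₁ = m₂v₂
v₂ = v₁ · (m₁/m₂)

v₂ = 3.73 × 10^6 m/s × (3.34 × 10^-27 kg / 1.67 × 10^-27 kg)
v₂ = 7.46 × 10^6 m/s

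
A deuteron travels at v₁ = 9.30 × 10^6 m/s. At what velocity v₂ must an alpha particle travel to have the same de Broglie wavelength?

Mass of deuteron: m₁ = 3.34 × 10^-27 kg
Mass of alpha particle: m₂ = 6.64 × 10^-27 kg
v₂ = 4.68 × 10^6 m/s

For equal de Broglie wavelengths: λ₁ = λ₂

h/(m₁v₁) = h/(m₂v₂)
m₁v₁ = m₂v₂
v₂ = v₁ · (m₁/m₂)

v₂ = 9.30 × 10^6 m/s × (3.34 × 10^-27 kg / 6.64 × 10^-27 kg)
v₂ = 4.68 × 10^6 m/s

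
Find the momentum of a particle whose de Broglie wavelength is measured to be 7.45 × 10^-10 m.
8.89 × 10^-25 kg·m/s

From the de Broglie relation λ = h/p, we solve for p:

p = h/λ
p = (6.626 × 10^-34 J·s) / (7.45 × 10^-10 m)
p = 8.89 × 10^-25 kg·m/s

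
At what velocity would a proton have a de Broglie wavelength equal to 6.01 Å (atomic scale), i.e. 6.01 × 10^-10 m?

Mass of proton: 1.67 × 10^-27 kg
6.60 × 10^2 m/s

From λ = h/(mv), solve for v:

v = h/(mλ)
v = (6.626 × 10^-34 J·s) / (1.67 × 10^-27 kg × 6.01 × 10^-10 m)
v = 6.60 × 10^2 m/s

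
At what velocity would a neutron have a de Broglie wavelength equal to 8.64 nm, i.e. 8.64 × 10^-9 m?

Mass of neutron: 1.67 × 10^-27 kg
4.59 × 10^1 m/s

From λ = h/(mv), solve for v:

v = h/(mλ)
v = (6.626 × 10^-34 J·s) / (1.67 × 10^-27 kg × 8.64 × 10^-9 m)
v = 4.59 × 10^1 m/s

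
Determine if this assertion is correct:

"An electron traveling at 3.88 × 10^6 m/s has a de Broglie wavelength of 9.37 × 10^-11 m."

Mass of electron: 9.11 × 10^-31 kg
False

The claim is incorrect.

Using λ = h/(mv):
λ = (6.626 × 10^-34 J·s) / (9.11 × 10^-31 kg × 3.88 × 10^6 m/s)
λ = 1.87 × 10^-10 m

The actual wavelength differs from the claimed 9.37 × 10^-11 m.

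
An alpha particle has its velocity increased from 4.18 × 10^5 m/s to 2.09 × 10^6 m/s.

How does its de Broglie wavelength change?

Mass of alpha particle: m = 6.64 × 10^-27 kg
The wavelength decreases by a factor of 5.

Using λ = h/(mv):

Initial wavelength: λ₁ = h/(mv₁) = 2.39 × 10^-13 m
Final wavelength: λ₂ = h/(mv₂) = 4.77 × 10^-14 m

Since λ ∝ 1/v, when velocity increases by a factor of 5, the wavelength decreases by a factor of 5.

λ₂/λ₁ = v₁/v₂ = 1/5

The wavelength decreases by a factor of 5.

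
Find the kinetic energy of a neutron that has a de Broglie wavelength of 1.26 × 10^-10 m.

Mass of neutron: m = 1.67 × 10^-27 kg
8.28 × 10^-21 J (or 0.0517 eV)

From λ = h/√(2mKE), we solve for KE:

λ² = h²/(2mKE)
KE = h²/(2mλ²)
KE = (6.626 × 10^-34 J·s)² / (2 × 1.67 × 10^-27 kg × (1.26 × 10^-10 m)²)
KE = 8.28 × 10^-21 J
KE = 0.0517 eV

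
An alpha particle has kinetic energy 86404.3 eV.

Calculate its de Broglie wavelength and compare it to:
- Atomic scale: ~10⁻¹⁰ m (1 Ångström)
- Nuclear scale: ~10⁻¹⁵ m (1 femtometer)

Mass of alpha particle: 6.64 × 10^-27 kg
λ = 4.89 × 10^-14 m, which is between nuclear and atomic scales.

Using λ = h/√(2mKE):

KE = 86404.3 eV = 1.384 × 10^-14 J

λ = h/√(2mKE)
λ = (6.626 × 10^-34 J·s) / √(2 × 6.64 × 10^-27 kg × 1.384 × 10^-14 J)
λ = 4.89 × 10^-14 m

Comparison:
- Atomic scale (10⁻¹⁰ m): λ is 0.00049× this size
- Nuclear scale (10⁻¹⁵ m): λ is 49× this size

The wavelength is between nuclear and atomic scales.

This wavelength is appropriate for probing atomic structure but too large for nuclear physics experiments.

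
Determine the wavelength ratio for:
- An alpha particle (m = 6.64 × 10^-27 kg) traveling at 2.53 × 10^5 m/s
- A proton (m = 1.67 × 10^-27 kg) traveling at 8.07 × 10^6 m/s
λ₁/λ₂ = 8.02

Using λ = h/(mv):

λ₁ = h/(m₁v₁) = 3.94 × 10^-13 m
λ₂ = h/(m₂v₂) = 4.92 × 10^-14 m

Ratio λ₁/λ₂ = (m₂v₂)/(m₁v₁)
         = (1.67 × 10^-27 kg × 8.07 × 10^6 m/s) / (6.64 × 10^-27 kg × 2.53 × 10^5 m/s)
         = 8.02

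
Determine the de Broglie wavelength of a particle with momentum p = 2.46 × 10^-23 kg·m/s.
2.69 × 10^-11 m

Using the de Broglie relation λ = h/p:

λ = h/p
λ = (6.626 × 10^-34 J·s) / (2.46 × 10^-23 kg·m/s)
λ = 2.69 × 10^-11 m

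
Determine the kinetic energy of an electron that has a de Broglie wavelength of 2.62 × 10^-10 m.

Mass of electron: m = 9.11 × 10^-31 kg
3.51 × 10^-18 J (or 21.9 eV)

From λ = h/√(2mKE), we solve for KE:

λ² = h²/(2mKE)
KE = h²/(2mλ²)
KE = (6.626 × 10^-34 J·s)² / (2 × 9.11 × 10^-31 kg × (2.62 × 10^-10 m)²)
KE = 3.51 × 10^-18 J
KE = 21.9 eV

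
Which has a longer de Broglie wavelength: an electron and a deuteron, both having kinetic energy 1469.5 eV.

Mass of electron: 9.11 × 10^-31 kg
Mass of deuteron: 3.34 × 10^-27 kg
The electron has the longer wavelength.

Using λ = h/√(2mKE):

For electron: λ₁ = h/√(2m₁KE) = 3.20 × 10^-11 m
For deuteron: λ₂ = h/√(2m₂KE) = 5.28 × 10^-13 m

Since λ ∝ 1/√m at constant kinetic energy, the lighter particle has the longer wavelength.

The electron has the longer de Broglie wavelength.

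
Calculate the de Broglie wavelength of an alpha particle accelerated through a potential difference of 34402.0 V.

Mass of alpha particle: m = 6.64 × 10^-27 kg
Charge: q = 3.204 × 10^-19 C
5.48 × 10^-14 m

When a particle is accelerated through voltage V, it gains kinetic energy KE = qV.

The de Broglie wavelength is then λ = h/√(2mqV):

λ = h/√(2mqV)
λ = (6.626 × 10^-34 J·s) / √(2 × 6.64 × 10^-27 kg × 3.204 × 10^-19 C × 34402.0 V)
λ = 5.48 × 10^-14 m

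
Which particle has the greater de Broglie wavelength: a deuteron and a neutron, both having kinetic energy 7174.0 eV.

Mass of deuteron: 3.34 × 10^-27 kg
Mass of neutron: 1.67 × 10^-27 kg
The neutron has the longer wavelength.

Using λ = h/√(2mKE):

For deuteron: λ₁ = h/√(2m₁KE) = 2.39 × 10^-13 m
For neutron: λ₂ = h/√(2m₂KE) = 3.38 × 10^-13 m

Since λ ∝ 1/√m at constant kinetic energy, the lighter particle has the longer wavelength.

The neutron has the longer de Broglie wavelength.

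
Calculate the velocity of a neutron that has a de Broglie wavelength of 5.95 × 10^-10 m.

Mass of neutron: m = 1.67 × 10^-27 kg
6.67 × 10^2 m/s

From the de Broglie relation λ = h/(mv), we solve for v:

v = h/(mλ)
v = (6.626 × 10^-34 J·s) / (1.67 × 10^-27 kg × 5.95 × 10^-10 m)
v = 6.67 × 10^2 m/s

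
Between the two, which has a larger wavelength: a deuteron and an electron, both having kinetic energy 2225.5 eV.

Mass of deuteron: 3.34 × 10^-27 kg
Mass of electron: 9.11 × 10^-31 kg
The electron has the longer wavelength.

Using λ = h/√(2mKE):

For deuteron: λ₁ = h/√(2m₁KE) = 4.29 × 10^-13 m
For electron: λ₂ = h/√(2m₂KE) = 2.60 × 10^-11 m

Since λ ∝ 1/√m at constant kinetic energy, the lighter particle has the longer wavelength.

The electron has the longer de Broglie wavelength.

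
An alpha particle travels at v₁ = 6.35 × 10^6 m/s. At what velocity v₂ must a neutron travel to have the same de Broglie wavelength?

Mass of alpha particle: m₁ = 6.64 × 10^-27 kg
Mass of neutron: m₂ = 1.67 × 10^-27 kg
v₂ = 2.52 × 10^7 m/s

For equal de Broglie wavelengths: λ₁ = λ₂

h/(m₁v₁) = h/(m₂v₂)
m₁v₁ = m₂v₂
v₂ = v₁ · (m₁/m₂)

v₂ = 6.35 × 10^6 m/s × (6.64 × 10^-27 kg / 1.67 × 10^-27 kg)
v₂ = 2.52 × 10^7 m/s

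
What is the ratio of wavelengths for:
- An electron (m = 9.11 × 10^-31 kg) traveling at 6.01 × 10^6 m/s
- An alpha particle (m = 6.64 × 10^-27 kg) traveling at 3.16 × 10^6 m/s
λ₁/λ₂ = 3.83 × 10^3

Using λ = h/(mv):

λ₁ = h/(m₁v₁) = 1.21 × 10^-10 m
λ₂ = h/(m₂v₂) = 3.16 × 10^-14 m

Ratio λ₁/λ₂ = (m₂v₂)/(m₁v₁)
         = (6.64 × 10^-27 kg × 3.16 × 10^6 m/s) / (9.11 × 10^-31 kg × 6.01 × 10^6 m/s)
         = 3.83 × 10^3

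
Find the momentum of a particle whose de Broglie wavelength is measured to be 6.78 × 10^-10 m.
9.77 × 10^-25 kg·m/s

From the de Broglie relation λ = h/p, we solve for p:

p = h/λ
p = (6.626 × 10^-34 J·s) / (6.78 × 10^-10 m)
p = 9.77 × 10^-25 kg·m/s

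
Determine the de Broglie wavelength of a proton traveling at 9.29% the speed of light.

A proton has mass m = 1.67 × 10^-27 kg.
1.42 × 10^-14 m

Using the de Broglie relation λ = h/(mv):

v = 9.29% × c = 2.785 × 10^7 m/s

λ = h/(mv)
λ = (6.626 × 10^-34 J·s) / (1.67 × 10^-27 kg × 2.785 × 10^7 m/s)
λ = 1.42 × 10^-14 m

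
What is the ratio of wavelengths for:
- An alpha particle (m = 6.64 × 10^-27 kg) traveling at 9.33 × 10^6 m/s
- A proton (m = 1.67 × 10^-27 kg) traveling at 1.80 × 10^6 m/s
λ₁/λ₂ = 0.0485

Using λ = h/(mv):

λ₁ = h/(m₁v₁) = 1.07 × 10^-14 m
λ₂ = h/(m₂v₂) = 2.20 × 10^-13 m

Ratio λ₁/λ₂ = (m₂v₂)/(m₁v₁)
         = (1.67 × 10^-27 kg × 1.80 × 10^6 m/s) / (6.64 × 10^-27 kg × 9.33 × 10^6 m/s)
         = 0.0485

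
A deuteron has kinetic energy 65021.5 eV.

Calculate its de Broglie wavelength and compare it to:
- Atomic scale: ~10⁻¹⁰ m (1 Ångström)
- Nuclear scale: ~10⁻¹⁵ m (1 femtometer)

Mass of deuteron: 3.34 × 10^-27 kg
λ = 7.94 × 10^-14 m, which is between nuclear and atomic scales.

Using λ = h/√(2mKE):

KE = 65021.5 eV = 1.042 × 10^-14 J

λ = h/√(2mKE)
λ = (6.626 × 10^-34 J·s) / √(2 × 3.34 × 10^-27 kg × 1.042 × 10^-14 J)
λ = 7.94 × 10^-14 m

Comparison:
- Atomic scale (10⁻¹⁰ m): λ is 0.00079× this size
- Nuclear scale (10⁻¹⁵ m): λ is 79× this size

The wavelength is between nuclear and atomic scales.

This wavelength is appropriate for probing atomic structure but too large for nuclear physics experiments.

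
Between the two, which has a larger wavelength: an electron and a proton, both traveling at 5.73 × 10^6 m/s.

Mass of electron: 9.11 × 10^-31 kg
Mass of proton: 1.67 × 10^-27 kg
The electron has the longer wavelength.

Using λ = h/(mv), since both particles have the same velocity, the wavelength depends only on mass.

For electron: λ₁ = h/(m₁v) = 1.27 × 10^-10 m
For proton: λ₂ = h/(m₂v) = 6.92 × 10^-14 m

Since λ ∝ 1/m at constant velocity, the lighter particle has the longer wavelength.

The electron has the longer de Broglie wavelength.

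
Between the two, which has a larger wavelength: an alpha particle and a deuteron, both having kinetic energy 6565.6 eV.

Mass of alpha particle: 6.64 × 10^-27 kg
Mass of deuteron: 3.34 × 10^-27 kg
The deuteron has the longer wavelength.

Using λ = h/√(2mKE):

For alpha particle: λ₁ = h/√(2m₁KE) = 1.77 × 10^-13 m
For deuteron: λ₂ = h/√(2m₂KE) = 2.50 × 10^-13 m

Since λ ∝ 1/√m at constant kinetic energy, the lighter particle has the longer wavelength.

The deuteron has the longer de Broglie wavelength.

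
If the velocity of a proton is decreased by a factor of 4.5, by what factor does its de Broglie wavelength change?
The wavelength increases by a factor of 4.5.

From λ = h/(mv), the wavelength is inversely proportional to velocity:

λ ∝ 1/v

If v → v/4.5, then λ → 4.5λ

When velocity is decreased by a factor of 4.5, the wavelength increases by a factor of 4.5.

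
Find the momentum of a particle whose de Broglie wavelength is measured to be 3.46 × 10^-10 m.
1.92 × 10^-24 kg·m/s

From the de Broglie relation λ = h/p, we solve for p:

p = h/λ
p = (6.626 × 10^-34 J·s) / (3.46 × 10^-10 m)
p = 1.92 × 10^-24 kg·m/s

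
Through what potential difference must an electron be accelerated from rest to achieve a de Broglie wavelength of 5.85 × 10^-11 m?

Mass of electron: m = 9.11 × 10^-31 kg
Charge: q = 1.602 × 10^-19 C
440 V

From λ = h/√(2mqV), we solve for V:

λ² = h²/(2mqV)
V = h²/(2mqλ²)
V = (6.626 × 10^-34 J·s)² / (2 × 9.11 × 10^-31 kg × 1.602 × 10^-19 C × (5.85 × 10^-11 m)²)
V = 440 V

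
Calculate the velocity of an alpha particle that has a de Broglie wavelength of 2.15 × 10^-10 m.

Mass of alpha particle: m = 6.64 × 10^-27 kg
4.64 × 10^2 m/s

From the de Broglie relation λ = h/(mv), we solve for v:

v = h/(mλ)
v = (6.626 × 10^-34 J·s) / (6.64 × 10^-27 kg × 2.15 × 10^-10 m)
v = 4.64 × 10^2 m/s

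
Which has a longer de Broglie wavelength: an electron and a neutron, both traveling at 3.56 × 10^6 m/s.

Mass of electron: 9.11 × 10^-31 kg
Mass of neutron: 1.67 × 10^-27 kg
The electron has the longer wavelength.

Using λ = h/(mv), since both particles have the same velocity, the wavelength depends only on mass.

For electron: λ₁ = h/(m₁v) = 2.04 × 10^-10 m
For neutron: λ₂ = h/(m₂v) = 1.11 × 10^-13 m

Since λ ∝ 1/m at constant velocity, the lighter particle has the longer wavelength.

The electron has the longer de Broglie wavelength.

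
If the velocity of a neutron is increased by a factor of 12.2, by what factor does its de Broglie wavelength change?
The wavelength decreases by a factor of 12.2.

From λ = h/(mv), the wavelength is inversely proportional to velocity:

λ ∝ 1/v

If v → 12.2v, then λ → λ/12.2

When velocity is increased by a factor of 12.2, the wavelength decreases by a factor of 12.2.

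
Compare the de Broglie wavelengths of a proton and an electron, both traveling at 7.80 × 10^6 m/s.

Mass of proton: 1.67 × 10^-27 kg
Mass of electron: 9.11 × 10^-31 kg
The electron has the longer wavelength.

Using λ = h/(mv), since both particles have the same velocity, the wavelength depends only on mass.

For proton: λ₁ = h/(m₁v) = 5.09 × 10^-14 m
For electron: λ₂ = h/(m₂v) = 9.32 × 10^-11 m

Since λ ∝ 1/m at constant velocity, the lighter particle has the longer wavelength.

The electron has the longer de Broglie wavelength.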